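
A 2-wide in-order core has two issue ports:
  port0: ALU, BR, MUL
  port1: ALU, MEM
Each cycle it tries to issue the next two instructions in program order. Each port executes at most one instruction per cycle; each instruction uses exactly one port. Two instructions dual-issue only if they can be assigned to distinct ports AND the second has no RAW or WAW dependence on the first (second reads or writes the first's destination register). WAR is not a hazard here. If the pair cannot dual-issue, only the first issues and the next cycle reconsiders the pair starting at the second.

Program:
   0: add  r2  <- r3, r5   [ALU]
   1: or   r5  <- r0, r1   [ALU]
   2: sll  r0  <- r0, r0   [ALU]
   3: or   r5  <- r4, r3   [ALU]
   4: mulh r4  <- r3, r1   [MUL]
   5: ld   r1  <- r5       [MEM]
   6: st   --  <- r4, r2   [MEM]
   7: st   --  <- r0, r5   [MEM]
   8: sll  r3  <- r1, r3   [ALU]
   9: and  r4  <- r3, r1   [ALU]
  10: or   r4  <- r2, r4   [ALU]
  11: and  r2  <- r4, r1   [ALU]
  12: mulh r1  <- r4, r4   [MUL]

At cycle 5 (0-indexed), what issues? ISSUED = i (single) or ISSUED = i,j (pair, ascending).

ISSUED = 9

0. add/or @i0/i1  | 2-wide
1. sll/or @i2/i3  | 2-wide
2. mulh/ld @i4/i5  | 2-wide
3. st @i6  | no-port MEM/MEM
4. st/sll @i7/i8  | 2-wide
5. and @i9  | RAW+WAW r4
6. or @i10  | RAW r4
7. and/mulh @i11/i12  | 2-wide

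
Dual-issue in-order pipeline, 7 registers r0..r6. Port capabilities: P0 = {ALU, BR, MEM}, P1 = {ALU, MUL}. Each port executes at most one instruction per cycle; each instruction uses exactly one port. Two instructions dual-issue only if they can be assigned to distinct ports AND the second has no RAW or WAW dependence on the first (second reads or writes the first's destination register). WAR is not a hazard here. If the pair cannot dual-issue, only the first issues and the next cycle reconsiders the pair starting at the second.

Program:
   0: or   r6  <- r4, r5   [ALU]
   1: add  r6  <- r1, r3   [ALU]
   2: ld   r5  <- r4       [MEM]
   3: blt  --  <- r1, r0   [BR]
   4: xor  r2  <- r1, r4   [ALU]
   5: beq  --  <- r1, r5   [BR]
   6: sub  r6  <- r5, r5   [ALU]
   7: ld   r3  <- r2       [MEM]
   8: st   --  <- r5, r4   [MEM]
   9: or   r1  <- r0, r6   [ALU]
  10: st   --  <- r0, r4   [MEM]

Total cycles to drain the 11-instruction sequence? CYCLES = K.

CYCLES = 7

#0 head=0: or i0 WAW r6
#1 head=1: add/ld i1&i2 2-wide
#2 head=3: blt/xor i3&i4 2-wide
#3 head=5: beq/sub i5&i6 2-wide
#4 head=7: ld i7 no-port MEM/MEM
#5 head=8: st/or i8&i9 2-wide
#6 head=10: st i10 tail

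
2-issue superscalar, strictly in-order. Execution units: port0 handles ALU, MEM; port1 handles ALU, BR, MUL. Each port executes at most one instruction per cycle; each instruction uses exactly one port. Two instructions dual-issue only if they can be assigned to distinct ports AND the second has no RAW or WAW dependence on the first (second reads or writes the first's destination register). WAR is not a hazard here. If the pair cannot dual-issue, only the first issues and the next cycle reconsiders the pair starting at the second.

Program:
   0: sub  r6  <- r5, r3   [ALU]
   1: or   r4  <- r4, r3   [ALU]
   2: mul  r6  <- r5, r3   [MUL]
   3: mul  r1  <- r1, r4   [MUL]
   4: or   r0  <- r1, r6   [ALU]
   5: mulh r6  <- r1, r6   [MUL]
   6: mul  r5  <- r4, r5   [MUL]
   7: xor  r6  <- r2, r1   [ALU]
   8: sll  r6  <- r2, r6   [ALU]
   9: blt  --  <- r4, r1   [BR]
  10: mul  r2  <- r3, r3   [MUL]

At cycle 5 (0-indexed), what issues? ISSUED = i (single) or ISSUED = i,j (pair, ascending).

[0] i0+i1  sub+or  -- pair
[1] i2  mul  -- no-port MUL/MUL
[2] i3  mul  -- RAW r1
[3] i4+i5  or+mulh  -- pair
[4] i6+i7  mul+xor  -- pair
[5] i8+i9  sll+blt  -- pair
[6] i10  mul  -- tail

ISSUED = 8,9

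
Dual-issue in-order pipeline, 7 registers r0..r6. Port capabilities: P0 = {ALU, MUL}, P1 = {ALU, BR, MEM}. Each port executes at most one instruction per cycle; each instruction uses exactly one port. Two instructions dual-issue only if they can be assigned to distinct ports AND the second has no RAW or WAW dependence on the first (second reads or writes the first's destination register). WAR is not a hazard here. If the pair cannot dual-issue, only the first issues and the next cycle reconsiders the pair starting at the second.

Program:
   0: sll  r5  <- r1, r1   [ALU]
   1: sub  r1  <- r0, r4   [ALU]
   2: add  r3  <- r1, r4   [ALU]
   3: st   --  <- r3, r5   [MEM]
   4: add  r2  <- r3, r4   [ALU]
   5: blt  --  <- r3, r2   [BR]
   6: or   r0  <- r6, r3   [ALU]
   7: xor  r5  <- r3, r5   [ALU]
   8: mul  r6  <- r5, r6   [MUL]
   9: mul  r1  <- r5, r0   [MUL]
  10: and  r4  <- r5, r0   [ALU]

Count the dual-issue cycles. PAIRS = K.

PAIRS = 4

  cy0 -> i0+i1 (sll sub) pair
  cy1 -> i2 (add) RAW r3
  cy2 -> i3+i4 (st add) pair
  cy3 -> i5+i6 (blt or) pair
  cy4 -> i7 (xor) RAW r5
  cy5 -> i8 (mul) no-port MUL/MUL
  cy6 -> i9+i10 (mul and) pair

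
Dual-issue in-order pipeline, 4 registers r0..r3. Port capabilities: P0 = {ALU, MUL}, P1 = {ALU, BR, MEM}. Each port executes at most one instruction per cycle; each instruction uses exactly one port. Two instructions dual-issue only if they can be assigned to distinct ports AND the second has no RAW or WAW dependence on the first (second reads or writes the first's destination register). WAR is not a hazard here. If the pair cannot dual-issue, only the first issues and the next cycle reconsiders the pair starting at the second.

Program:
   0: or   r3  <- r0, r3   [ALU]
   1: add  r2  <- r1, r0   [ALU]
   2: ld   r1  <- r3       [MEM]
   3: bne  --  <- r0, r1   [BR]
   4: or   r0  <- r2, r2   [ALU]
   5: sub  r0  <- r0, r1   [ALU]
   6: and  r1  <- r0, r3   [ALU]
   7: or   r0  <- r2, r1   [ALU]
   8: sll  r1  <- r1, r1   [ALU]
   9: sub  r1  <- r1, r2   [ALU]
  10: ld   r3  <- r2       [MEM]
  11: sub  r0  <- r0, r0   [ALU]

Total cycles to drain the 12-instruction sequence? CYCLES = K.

CYCLES = 8

c0: i0/i1 or.ALU/add.ALU  dual
c1: i2 ld.MEM  no-port MEM/BR
c2: i3/i4 bne.BR/or.ALU  dual
c3: i5 sub.ALU  RAW r0
c4: i6 and.ALU  RAW r1
c5: i7/i8 or.ALU/sll.ALU  dual
c6: i9/i10 sub.ALU/ld.MEM  dual
c7: i11 sub.ALU  tail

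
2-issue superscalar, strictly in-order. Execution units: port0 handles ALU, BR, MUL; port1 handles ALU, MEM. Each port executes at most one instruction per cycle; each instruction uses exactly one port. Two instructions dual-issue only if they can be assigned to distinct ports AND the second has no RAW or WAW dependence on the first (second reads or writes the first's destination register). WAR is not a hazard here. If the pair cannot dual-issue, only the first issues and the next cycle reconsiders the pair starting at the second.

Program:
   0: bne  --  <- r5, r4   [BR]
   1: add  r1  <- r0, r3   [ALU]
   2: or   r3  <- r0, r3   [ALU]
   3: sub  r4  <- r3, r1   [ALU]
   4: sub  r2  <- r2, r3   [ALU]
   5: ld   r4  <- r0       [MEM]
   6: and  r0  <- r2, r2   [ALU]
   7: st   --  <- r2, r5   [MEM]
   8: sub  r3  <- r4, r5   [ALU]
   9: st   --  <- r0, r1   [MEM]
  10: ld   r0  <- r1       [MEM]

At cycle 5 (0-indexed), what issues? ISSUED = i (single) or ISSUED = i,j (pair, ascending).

[0] i0+i1  bne/add  -- pair
[1] i2  or  -- RAW r3
[2] i3+i4  sub/sub  -- pair
[3] i5+i6  ld/and  -- pair
[4] i7+i8  st/sub  -- pair
[5] i9  st  -- no-port MEM/MEM
[6] i10  ld  -- tail

ISSUED = 9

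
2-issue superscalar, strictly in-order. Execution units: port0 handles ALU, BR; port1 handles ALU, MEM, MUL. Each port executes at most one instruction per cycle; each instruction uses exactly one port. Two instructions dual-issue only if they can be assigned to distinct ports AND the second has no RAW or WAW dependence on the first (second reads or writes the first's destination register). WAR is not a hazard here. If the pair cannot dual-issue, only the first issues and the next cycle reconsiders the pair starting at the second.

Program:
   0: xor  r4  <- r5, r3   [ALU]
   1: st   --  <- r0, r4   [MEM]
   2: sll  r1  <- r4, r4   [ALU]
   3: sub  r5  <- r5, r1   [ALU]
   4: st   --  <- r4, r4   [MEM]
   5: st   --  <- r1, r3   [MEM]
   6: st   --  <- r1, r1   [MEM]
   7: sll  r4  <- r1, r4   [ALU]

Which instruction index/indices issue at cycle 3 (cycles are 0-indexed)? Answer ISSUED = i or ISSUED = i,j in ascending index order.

ISSUED = 5

  cy0 -> i0 (xor.ALU) RAW r4
  cy1 -> i1,i2 (st.MEM+sll.ALU) dual
  cy2 -> i3,i4 (sub.ALU+st.MEM) dual
  cy3 -> i5 (st.MEM) no-port MEM/MEM
  cy4 -> i6,i7 (st.MEM+sll.ALU) dual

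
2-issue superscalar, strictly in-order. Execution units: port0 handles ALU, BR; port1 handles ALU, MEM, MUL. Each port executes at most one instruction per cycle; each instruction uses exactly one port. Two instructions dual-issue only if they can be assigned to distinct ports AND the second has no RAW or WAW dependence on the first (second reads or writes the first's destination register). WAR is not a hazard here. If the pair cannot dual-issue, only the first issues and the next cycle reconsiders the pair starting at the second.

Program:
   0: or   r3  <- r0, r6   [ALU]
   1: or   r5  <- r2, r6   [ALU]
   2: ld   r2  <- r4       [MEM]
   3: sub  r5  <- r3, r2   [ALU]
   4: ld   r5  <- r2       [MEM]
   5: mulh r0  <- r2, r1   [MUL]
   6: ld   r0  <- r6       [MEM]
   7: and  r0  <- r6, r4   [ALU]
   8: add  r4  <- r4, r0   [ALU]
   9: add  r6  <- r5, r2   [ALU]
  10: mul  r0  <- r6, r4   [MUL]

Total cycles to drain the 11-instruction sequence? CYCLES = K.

  cy0 -> i0&i1 (or.ALU or.ALU) 2-wide
  cy1 -> i2 (ld.MEM) RAW r2
  cy2 -> i3 (sub.ALU) WAW r5
  cy3 -> i4 (ld.MEM) no-port MEM/MUL
  cy4 -> i5 (mulh.MUL) no-port MUL/MEM
  cy5 -> i6 (ld.MEM) WAW r0
  cy6 -> i7 (and.ALU) RAW r0
  cy7 -> i8&i9 (add.ALU add.ALU) 2-wide
  cy8 -> i10 (mul.MUL) tail

CYCLES = 9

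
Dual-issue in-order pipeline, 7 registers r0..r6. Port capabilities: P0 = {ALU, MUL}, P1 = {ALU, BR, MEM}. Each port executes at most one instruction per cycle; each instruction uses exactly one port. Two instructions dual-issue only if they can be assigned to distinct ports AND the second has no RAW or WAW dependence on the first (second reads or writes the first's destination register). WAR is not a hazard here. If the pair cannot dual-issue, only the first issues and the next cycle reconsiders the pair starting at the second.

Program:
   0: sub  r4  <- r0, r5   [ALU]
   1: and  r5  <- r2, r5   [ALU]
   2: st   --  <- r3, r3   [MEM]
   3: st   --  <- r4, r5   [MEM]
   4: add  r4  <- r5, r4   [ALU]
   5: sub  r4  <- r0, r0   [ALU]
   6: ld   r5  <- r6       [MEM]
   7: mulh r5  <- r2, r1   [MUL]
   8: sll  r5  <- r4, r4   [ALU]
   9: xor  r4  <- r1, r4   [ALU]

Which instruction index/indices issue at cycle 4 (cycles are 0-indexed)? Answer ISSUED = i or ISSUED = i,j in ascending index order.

[0] i0/i1  sub;and  -- 2-wide
[1] i2  st  -- no-port MEM/MEM
[2] i3/i4  st;add  -- 2-wide
[3] i5/i6  sub;ld  -- 2-wide
[4] i7  mulh  -- WAW r5
[5] i8/i9  sll;xor  -- 2-wide

ISSUED = 7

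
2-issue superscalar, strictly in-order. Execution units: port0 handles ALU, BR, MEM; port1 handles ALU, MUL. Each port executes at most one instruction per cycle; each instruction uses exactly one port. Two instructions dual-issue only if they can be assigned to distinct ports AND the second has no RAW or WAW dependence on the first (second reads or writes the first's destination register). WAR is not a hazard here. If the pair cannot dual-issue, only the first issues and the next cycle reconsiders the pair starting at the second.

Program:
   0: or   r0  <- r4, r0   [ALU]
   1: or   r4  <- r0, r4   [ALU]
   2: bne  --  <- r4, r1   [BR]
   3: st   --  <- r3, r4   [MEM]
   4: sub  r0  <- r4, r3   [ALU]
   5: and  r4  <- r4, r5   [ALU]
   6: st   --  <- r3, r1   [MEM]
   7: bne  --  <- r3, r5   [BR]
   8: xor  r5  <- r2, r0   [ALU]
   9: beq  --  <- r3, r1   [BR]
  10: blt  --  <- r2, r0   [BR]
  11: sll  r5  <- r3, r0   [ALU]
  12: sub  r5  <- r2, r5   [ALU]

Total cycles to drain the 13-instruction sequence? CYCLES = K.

#0 head=0: or.ALU i0 RAW r0
#1 head=1: or.ALU i1 RAW r4
#2 head=2: bne.BR i2 no-port BR/MEM
#3 head=3: st.MEM sub.ALU i3&i4 dual
#4 head=5: and.ALU st.MEM i5&i6 dual
#5 head=7: bne.BR xor.ALU i7&i8 dual
#6 head=9: beq.BR i9 no-port BR/BR
#7 head=10: blt.BR sll.ALU i10&i11 dual
#8 head=12: sub.ALU i12 tail

CYCLES = 9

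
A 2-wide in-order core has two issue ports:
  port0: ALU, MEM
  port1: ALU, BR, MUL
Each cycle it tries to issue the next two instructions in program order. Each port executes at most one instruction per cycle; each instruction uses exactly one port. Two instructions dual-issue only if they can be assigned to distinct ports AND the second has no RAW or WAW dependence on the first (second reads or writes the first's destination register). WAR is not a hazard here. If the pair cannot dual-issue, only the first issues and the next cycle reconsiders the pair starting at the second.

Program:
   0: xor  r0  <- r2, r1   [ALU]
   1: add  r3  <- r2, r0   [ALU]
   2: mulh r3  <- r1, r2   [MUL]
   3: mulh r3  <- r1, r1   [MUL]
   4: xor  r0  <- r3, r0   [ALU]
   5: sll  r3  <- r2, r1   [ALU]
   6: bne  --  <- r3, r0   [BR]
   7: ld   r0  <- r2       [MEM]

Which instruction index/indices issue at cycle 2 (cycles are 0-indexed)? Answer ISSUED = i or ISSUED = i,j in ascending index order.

#0 head=0: xor.ALU i0 RAW r0
#1 head=1: add.ALU i1 WAW r3
#2 head=2: mulh.MUL i2 no-port MUL/MUL
#3 head=3: mulh.MUL i3 RAW r3
#4 head=4: xor.ALU+sll.ALU i4&i5 2-wide
#5 head=6: bne.BR+ld.MEM i6&i7 2-wide

ISSUED = 2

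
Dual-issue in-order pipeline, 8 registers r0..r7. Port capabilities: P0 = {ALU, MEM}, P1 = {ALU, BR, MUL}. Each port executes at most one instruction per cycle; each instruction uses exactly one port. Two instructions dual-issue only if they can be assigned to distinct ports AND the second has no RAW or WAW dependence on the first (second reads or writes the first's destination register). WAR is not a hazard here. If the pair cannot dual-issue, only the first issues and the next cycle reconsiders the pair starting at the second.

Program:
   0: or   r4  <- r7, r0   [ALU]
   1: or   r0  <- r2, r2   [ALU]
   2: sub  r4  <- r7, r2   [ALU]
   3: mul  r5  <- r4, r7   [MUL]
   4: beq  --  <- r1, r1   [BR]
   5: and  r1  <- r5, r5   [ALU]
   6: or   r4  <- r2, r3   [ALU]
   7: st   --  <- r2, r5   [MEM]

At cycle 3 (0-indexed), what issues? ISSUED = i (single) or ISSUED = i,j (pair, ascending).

t=0 i0,i1:or+or ; 2-wide
t=1 i2:sub ; RAW r4
t=2 i3:mul ; no-port MUL/BR
t=3 i4,i5:beq+and ; 2-wide
t=4 i6,i7:or+st ; 2-wide

ISSUED = 4,5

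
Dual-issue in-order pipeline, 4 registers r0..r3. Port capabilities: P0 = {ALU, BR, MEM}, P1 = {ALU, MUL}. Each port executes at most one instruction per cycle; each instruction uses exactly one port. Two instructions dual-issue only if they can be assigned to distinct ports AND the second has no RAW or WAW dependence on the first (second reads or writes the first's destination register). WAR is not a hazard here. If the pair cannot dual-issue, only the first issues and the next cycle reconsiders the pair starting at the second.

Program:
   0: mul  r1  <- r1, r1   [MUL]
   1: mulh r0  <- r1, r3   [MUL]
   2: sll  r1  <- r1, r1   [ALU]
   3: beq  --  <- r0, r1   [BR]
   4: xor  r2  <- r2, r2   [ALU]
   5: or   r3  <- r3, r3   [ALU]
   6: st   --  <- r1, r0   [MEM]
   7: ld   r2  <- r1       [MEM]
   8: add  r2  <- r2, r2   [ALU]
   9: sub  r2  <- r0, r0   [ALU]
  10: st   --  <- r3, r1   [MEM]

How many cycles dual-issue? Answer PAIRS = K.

PAIRS = 4

  cy0 -> i0 (mul) no-port MUL/MUL
  cy1 -> i1,i2 (mulh sll) pair
  cy2 -> i3,i4 (beq xor) pair
  cy3 -> i5,i6 (or st) pair
  cy4 -> i7 (ld) RAW+WAW r2
  cy5 -> i8 (add) WAW r2
  cy6 -> i9,i10 (sub st) pair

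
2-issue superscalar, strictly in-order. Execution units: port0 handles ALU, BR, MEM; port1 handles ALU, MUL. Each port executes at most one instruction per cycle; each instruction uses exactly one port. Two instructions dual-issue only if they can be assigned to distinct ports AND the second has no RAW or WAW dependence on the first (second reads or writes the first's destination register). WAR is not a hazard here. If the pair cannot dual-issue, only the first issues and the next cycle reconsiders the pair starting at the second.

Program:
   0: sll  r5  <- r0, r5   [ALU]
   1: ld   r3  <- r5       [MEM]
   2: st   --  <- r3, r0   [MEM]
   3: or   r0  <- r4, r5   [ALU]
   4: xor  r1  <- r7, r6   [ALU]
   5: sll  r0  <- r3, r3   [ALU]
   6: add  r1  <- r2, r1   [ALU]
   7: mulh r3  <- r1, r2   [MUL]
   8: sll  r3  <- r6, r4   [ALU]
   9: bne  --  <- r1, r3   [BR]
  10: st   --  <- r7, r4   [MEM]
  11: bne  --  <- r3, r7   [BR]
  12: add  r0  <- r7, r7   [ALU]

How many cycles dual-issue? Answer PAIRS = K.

PAIRS = 3

  cy0 -> i0 (sll.ALU) RAW r5
  cy1 -> i1 (ld.MEM) no-port MEM/MEM
  cy2 -> i2/i3 (st.MEM+or.ALU) dual
  cy3 -> i4/i5 (xor.ALU+sll.ALU) dual
  cy4 -> i6 (add.ALU) RAW r1
  cy5 -> i7 (mulh.MUL) WAW r3
  cy6 -> i8 (sll.ALU) RAW r3
  cy7 -> i9 (bne.BR) no-port BR/MEM
  cy8 -> i10 (st.MEM) no-port MEM/BR
  cy9 -> i11/i12 (bne.BR+add.ALU) dual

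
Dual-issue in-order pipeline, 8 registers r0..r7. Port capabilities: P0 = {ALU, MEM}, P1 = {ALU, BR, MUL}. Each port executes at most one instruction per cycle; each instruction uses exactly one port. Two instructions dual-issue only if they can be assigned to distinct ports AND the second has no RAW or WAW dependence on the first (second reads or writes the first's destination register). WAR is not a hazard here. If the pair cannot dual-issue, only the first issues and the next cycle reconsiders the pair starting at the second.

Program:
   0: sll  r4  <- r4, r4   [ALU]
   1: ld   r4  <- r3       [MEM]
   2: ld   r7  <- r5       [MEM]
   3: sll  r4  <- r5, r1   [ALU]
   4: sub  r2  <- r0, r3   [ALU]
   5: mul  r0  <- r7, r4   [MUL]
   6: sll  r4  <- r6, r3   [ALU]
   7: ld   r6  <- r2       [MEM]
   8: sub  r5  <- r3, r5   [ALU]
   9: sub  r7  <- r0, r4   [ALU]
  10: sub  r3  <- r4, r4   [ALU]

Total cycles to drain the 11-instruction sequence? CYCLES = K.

CYCLES = 7

t=0 i0:sll.ALU ; WAW r4
t=1 i1:ld.MEM ; no-port MEM/MEM
t=2 i2&i3:ld.MEM sll.ALU ; dual
t=3 i4&i5:sub.ALU mul.MUL ; dual
t=4 i6&i7:sll.ALU ld.MEM ; dual
t=5 i8&i9:sub.ALU sub.ALU ; dual
t=6 i10:sub.ALU ; tail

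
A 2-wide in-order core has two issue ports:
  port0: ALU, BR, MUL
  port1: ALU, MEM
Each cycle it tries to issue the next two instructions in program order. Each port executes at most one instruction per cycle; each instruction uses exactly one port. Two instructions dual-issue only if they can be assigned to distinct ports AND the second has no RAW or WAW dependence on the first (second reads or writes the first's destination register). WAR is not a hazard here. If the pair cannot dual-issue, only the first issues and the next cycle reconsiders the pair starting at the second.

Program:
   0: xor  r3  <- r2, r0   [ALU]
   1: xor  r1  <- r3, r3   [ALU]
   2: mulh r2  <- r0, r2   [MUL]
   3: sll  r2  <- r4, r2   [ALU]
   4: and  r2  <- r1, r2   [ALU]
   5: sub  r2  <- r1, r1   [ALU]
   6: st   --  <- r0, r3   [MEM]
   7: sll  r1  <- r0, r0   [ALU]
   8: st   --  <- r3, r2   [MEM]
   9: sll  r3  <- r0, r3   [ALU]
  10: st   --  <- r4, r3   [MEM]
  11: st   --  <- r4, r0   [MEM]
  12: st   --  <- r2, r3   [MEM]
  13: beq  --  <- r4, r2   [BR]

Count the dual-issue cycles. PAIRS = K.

PAIRS = 4

[0] i0  xor  -- RAW r3
[1] i1+i2  xor mulh  -- 2-wide
[2] i3  sll  -- RAW+WAW r2
[3] i4  and  -- WAW r2
[4] i5+i6  sub st  -- 2-wide
[5] i7+i8  sll st  -- 2-wide
[6] i9  sll  -- RAW r3
[7] i10  st  -- no-port MEM/MEM
[8] i11  st  -- no-port MEM/MEM
[9] i12+i13  st beq  -- 2-wide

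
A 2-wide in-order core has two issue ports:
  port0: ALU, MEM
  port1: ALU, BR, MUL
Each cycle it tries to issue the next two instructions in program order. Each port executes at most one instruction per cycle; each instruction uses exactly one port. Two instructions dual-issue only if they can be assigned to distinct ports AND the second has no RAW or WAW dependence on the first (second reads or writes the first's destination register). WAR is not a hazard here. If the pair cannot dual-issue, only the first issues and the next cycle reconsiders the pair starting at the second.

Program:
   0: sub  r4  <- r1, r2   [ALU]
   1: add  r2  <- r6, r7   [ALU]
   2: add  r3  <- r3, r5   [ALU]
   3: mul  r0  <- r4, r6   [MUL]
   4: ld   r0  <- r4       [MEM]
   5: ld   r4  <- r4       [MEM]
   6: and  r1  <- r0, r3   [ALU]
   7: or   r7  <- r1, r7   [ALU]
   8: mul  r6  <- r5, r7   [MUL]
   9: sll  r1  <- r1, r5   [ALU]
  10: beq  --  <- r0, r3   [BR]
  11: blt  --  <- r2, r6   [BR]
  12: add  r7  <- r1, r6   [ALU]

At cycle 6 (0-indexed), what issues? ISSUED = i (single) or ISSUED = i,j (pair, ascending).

c0: i0+i1 sub.ALU;add.ALU  pair
c1: i2+i3 add.ALU;mul.MUL  pair
c2: i4 ld.MEM  no-port MEM/MEM
c3: i5+i6 ld.MEM;and.ALU  pair
c4: i7 or.ALU  RAW r7
c5: i8+i9 mul.MUL;sll.ALU  pair
c6: i10 beq.BR  no-port BR/BR
c7: i11+i12 blt.BR;add.ALU  pair

ISSUED = 10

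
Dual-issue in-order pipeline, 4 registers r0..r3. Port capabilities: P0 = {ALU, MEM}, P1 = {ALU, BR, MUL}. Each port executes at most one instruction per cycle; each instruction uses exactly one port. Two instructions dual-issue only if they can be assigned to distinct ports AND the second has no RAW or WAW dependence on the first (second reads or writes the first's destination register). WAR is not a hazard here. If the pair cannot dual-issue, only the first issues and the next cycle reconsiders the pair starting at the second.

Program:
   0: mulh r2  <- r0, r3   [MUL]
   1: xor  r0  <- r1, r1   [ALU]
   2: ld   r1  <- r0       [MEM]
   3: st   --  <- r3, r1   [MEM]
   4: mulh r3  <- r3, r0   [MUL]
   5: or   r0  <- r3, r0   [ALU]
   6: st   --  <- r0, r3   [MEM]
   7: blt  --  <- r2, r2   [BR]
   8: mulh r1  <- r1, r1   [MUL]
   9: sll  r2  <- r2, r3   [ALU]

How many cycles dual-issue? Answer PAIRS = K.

PAIRS = 4

  cy0 -> i0/i1 (mulh.MUL;xor.ALU) pair
  cy1 -> i2 (ld.MEM) no-port MEM/MEM
  cy2 -> i3/i4 (st.MEM;mulh.MUL) pair
  cy3 -> i5 (or.ALU) RAW r0
  cy4 -> i6/i7 (st.MEM;blt.BR) pair
  cy5 -> i8/i9 (mulh.MUL;sll.ALU) pair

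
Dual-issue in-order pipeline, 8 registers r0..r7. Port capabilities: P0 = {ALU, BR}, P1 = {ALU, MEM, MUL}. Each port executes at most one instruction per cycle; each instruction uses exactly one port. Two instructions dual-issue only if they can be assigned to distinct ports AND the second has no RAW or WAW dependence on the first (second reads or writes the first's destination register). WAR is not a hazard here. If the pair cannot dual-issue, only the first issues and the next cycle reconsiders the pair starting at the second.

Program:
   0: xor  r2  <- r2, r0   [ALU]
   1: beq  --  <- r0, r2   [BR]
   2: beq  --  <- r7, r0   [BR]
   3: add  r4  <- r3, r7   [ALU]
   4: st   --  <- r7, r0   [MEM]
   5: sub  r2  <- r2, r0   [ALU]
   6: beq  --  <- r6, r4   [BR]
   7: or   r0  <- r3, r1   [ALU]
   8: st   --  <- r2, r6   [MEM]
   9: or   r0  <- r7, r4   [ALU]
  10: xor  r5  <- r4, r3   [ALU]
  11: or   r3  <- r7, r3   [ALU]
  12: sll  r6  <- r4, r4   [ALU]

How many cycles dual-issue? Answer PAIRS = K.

t=0 i0:xor.ALU ; RAW r2
t=1 i1:beq.BR ; no-port BR/BR
t=2 i2/i3:beq.BR add.ALU ; 2-wide
t=3 i4/i5:st.MEM sub.ALU ; 2-wide
t=4 i6/i7:beq.BR or.ALU ; 2-wide
t=5 i8/i9:st.MEM or.ALU ; 2-wide
t=6 i10/i11:xor.ALU or.ALU ; 2-wide
t=7 i12:sll.ALU ; tail

PAIRS = 5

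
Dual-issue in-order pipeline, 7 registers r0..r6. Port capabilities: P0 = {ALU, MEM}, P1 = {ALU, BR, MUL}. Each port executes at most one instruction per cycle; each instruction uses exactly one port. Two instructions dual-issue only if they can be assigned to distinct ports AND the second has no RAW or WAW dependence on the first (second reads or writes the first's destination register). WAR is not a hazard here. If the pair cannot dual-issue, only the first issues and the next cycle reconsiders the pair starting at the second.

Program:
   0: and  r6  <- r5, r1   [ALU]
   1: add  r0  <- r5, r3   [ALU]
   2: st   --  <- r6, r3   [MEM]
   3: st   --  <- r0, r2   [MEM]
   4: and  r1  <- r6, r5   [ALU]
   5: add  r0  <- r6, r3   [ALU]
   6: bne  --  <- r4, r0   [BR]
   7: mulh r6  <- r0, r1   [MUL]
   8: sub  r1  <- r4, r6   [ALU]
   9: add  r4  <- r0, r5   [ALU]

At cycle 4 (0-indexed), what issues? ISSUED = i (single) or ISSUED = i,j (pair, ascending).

ISSUED = 6

0. and+add @i0,i1  | dual
1. st @i2  | no-port MEM/MEM
2. st+and @i3,i4  | dual
3. add @i5  | RAW r0
4. bne @i6  | no-port BR/MUL
5. mulh @i7  | RAW r6
6. sub+add @i8,i9  | dual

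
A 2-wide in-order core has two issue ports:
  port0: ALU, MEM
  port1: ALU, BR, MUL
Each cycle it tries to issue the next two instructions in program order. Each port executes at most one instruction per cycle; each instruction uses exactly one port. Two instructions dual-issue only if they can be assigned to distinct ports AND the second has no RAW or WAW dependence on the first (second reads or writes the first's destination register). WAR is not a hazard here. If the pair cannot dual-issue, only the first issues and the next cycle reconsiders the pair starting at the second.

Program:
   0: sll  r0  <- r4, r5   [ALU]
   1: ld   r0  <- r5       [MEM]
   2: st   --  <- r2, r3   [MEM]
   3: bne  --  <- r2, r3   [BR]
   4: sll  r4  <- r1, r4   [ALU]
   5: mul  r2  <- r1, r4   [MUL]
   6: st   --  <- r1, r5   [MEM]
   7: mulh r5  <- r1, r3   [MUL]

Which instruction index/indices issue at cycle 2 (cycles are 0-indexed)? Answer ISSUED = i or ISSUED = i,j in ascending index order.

c0: i0 sll.ALU  WAW r0
c1: i1 ld.MEM  no-port MEM/MEM
c2: i2/i3 st.MEM/bne.BR  2-wide
c3: i4 sll.ALU  RAW r4
c4: i5/i6 mul.MUL/st.MEM  2-wide
c5: i7 mulh.MUL  tail

ISSUED = 2,3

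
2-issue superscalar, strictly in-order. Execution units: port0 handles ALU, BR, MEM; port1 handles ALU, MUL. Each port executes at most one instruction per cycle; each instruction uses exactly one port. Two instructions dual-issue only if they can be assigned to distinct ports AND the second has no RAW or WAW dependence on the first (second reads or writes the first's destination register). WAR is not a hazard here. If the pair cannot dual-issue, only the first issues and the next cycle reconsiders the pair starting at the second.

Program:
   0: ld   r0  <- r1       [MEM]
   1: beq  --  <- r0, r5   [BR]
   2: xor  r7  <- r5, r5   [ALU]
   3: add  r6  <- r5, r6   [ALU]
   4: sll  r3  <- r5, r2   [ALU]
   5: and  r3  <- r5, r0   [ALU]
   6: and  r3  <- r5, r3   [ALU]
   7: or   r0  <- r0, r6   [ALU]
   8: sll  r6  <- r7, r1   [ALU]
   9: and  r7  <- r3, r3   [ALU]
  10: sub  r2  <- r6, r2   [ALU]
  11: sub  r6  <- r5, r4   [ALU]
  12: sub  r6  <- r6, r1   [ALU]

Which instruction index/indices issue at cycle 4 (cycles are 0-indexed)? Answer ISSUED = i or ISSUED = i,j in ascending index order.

ISSUED = 6,7

0. ld @i0  | no-port MEM/BR
1. beq;xor @i1/i2  | dual
2. add;sll @i3/i4  | dual
3. and @i5  | RAW+WAW r3
4. and;or @i6/i7  | dual
5. sll;and @i8/i9  | dual
6. sub;sub @i10/i11  | dual
7. sub @i12  | tail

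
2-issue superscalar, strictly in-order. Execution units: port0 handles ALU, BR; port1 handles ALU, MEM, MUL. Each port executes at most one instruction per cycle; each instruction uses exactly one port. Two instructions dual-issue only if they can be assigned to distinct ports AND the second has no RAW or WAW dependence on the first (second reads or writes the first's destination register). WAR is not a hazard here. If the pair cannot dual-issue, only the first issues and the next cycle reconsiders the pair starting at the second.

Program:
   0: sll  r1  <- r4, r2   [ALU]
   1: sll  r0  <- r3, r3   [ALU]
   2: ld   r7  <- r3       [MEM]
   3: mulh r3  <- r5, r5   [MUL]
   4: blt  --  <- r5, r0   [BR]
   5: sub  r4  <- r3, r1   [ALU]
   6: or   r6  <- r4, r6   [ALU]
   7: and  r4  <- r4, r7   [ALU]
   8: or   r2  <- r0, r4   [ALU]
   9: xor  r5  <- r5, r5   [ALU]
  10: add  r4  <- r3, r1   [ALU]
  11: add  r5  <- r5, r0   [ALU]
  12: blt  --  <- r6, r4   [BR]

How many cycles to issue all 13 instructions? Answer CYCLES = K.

#0 head=0: sll.ALU/sll.ALU i0/i1 dual
#1 head=2: ld.MEM i2 no-port MEM/MUL
#2 head=3: mulh.MUL/blt.BR i3/i4 dual
#3 head=5: sub.ALU i5 RAW r4
#4 head=6: or.ALU/and.ALU i6/i7 dual
#5 head=8: or.ALU/xor.ALU i8/i9 dual
#6 head=10: add.ALU/add.ALU i10/i11 dual
#7 head=12: blt.BR i12 tail

CYCLES = 8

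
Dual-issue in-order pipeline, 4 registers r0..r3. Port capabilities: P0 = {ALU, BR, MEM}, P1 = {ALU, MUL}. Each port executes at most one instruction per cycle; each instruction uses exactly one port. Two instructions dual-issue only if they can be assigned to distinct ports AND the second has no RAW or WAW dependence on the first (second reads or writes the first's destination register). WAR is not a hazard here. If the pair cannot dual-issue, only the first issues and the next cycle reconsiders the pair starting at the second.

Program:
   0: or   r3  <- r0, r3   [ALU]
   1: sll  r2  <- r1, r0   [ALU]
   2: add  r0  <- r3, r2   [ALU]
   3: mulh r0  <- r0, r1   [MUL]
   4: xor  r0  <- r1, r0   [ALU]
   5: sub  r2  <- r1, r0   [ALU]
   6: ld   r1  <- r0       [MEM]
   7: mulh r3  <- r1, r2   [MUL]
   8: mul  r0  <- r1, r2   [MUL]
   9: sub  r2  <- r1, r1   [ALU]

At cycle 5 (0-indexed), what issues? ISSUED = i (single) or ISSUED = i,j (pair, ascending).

c0: i0,i1 or.ALU/sll.ALU  pair
c1: i2 add.ALU  RAW+WAW r0
c2: i3 mulh.MUL  RAW+WAW r0
c3: i4 xor.ALU  RAW r0
c4: i5,i6 sub.ALU/ld.MEM  pair
c5: i7 mulh.MUL  no-port MUL/MUL
c6: i8,i9 mul.MUL/sub.ALU  pair

ISSUED = 7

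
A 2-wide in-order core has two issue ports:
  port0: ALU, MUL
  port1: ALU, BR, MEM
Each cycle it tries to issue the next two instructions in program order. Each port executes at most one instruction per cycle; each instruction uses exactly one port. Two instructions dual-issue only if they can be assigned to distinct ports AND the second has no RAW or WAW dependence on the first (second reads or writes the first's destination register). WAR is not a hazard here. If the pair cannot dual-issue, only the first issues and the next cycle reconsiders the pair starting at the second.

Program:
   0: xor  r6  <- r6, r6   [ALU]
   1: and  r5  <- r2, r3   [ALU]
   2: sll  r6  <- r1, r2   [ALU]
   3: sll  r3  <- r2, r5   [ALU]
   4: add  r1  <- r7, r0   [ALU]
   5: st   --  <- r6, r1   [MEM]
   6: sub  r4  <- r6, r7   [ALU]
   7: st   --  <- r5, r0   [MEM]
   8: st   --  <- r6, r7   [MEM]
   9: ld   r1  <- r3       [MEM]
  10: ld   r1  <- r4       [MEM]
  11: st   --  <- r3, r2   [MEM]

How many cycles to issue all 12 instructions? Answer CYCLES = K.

CYCLES = 9

c0: i0/i1 xor+and  dual
c1: i2/i3 sll+sll  dual
c2: i4 add  RAW r1
c3: i5/i6 st+sub  dual
c4: i7 st  no-port MEM/MEM
c5: i8 st  no-port MEM/MEM
c6: i9 ld  no-port MEM/MEM
c7: i10 ld  no-port MEM/MEM
c8: i11 st  tail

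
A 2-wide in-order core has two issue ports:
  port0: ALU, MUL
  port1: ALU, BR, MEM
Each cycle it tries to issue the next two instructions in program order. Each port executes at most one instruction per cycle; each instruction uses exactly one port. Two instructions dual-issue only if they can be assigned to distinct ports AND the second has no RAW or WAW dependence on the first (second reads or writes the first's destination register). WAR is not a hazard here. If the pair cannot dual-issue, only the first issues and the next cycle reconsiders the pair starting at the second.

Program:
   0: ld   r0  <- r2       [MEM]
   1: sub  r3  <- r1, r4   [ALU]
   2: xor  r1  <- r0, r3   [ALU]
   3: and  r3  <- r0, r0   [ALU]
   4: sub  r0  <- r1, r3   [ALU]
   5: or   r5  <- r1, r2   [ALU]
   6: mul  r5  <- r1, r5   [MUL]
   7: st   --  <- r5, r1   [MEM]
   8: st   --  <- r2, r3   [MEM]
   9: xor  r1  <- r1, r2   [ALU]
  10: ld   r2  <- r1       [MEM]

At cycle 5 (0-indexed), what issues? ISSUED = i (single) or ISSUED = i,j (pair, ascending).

  cy0 -> i0,i1 (ld.MEM sub.ALU) 2-wide
  cy1 -> i2,i3 (xor.ALU and.ALU) 2-wide
  cy2 -> i4,i5 (sub.ALU or.ALU) 2-wide
  cy3 -> i6 (mul.MUL) RAW r5
  cy4 -> i7 (st.MEM) no-port MEM/MEM
  cy5 -> i8,i9 (st.MEM xor.ALU) 2-wide
  cy6 -> i10 (ld.MEM) tail

ISSUED = 8,9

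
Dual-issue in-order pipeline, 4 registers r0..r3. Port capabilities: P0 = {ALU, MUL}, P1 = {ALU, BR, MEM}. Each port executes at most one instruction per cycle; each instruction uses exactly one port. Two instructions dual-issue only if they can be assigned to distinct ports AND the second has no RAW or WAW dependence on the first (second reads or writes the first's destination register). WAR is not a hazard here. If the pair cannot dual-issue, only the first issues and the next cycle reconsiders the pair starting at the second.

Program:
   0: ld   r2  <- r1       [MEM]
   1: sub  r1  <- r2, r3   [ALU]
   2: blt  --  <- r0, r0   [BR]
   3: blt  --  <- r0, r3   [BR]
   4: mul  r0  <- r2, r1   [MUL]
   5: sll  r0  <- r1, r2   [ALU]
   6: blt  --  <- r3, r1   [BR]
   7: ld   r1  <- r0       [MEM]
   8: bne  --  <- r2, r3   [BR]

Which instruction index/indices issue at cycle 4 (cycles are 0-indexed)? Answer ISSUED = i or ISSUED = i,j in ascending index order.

ISSUED = 7

  cy0 -> i0 (ld) RAW r2
  cy1 -> i1/i2 (sub;blt) dual
  cy2 -> i3/i4 (blt;mul) dual
  cy3 -> i5/i6 (sll;blt) dual
  cy4 -> i7 (ld) no-port MEM/BR
  cy5 -> i8 (bne) tail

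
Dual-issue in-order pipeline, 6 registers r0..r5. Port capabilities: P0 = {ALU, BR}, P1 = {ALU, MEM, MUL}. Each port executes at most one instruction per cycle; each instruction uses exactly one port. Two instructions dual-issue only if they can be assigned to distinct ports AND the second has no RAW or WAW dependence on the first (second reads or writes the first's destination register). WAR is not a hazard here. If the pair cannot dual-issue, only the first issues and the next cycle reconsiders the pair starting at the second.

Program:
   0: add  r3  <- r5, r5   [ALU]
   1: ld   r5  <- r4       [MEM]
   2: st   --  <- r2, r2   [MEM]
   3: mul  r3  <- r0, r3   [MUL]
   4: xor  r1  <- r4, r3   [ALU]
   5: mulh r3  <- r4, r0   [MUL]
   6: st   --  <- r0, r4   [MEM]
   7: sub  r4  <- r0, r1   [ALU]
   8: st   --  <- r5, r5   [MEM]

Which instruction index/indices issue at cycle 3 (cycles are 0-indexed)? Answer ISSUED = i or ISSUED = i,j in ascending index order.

  cy0 -> i0,i1 (add.ALU ld.MEM) dual
  cy1 -> i2 (st.MEM) no-port MEM/MUL
  cy2 -> i3 (mul.MUL) RAW r3
  cy3 -> i4,i5 (xor.ALU mulh.MUL) dual
  cy4 -> i6,i7 (st.MEM sub.ALU) dual
  cy5 -> i8 (st.MEM) tail

ISSUED = 4,5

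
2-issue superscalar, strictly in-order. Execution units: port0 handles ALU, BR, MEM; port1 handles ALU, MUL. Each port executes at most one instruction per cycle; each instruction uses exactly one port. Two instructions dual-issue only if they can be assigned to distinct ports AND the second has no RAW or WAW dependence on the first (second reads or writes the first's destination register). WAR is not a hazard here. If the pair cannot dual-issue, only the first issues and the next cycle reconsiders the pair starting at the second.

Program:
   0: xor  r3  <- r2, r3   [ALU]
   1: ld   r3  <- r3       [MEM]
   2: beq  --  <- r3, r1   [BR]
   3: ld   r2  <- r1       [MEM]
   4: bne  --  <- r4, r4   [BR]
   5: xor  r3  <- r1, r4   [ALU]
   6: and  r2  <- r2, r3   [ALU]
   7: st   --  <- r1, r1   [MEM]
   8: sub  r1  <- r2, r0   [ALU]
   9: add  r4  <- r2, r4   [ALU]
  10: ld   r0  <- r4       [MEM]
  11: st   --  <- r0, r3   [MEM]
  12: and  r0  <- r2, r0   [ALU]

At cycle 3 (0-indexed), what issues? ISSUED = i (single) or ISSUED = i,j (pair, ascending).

t=0 i0:xor ; RAW+WAW r3
t=1 i1:ld ; no-port MEM/BR
t=2 i2:beq ; no-port BR/MEM
t=3 i3:ld ; no-port MEM/BR
t=4 i4,i5:bne/xor ; dual
t=5 i6,i7:and/st ; dual
t=6 i8,i9:sub/add ; dual
t=7 i10:ld ; no-port MEM/MEM
t=8 i11,i12:st/and ; dual

ISSUED = 3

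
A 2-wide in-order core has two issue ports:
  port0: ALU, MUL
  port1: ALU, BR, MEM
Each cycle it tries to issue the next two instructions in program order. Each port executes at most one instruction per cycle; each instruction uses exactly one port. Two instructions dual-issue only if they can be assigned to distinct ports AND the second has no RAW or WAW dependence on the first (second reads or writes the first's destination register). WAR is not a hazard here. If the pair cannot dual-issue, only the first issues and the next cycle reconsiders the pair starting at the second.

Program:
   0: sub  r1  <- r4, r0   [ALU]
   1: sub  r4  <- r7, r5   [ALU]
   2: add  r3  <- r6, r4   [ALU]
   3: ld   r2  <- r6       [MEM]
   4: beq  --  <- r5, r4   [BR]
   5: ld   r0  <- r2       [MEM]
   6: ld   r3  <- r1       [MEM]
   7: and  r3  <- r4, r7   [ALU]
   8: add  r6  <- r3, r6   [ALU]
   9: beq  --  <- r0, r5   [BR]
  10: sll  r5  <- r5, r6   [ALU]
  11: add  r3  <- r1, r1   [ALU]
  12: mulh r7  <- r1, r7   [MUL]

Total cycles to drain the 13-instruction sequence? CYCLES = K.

CYCLES = 9

[0] i0+i1  sub;sub  -- pair
[1] i2+i3  add;ld  -- pair
[2] i4  beq  -- no-port BR/MEM
[3] i5  ld  -- no-port MEM/MEM
[4] i6  ld  -- WAW r3
[5] i7  and  -- RAW r3
[6] i8+i9  add;beq  -- pair
[7] i10+i11  sll;add  -- pair
[8] i12  mulh  -- tail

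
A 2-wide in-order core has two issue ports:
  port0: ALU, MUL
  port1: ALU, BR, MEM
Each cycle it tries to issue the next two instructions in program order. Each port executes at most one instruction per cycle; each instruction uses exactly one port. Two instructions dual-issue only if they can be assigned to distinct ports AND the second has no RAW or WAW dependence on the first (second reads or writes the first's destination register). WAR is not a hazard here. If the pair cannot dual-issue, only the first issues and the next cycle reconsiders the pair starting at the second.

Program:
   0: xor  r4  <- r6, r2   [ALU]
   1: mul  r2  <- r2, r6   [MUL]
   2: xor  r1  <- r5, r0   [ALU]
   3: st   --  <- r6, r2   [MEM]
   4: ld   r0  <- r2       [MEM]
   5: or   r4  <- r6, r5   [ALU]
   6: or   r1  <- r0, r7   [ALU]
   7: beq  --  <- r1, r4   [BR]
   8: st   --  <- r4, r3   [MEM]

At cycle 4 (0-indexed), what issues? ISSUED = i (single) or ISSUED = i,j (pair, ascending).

#0 head=0: xor.ALU mul.MUL i0/i1 2-wide
#1 head=2: xor.ALU st.MEM i2/i3 2-wide
#2 head=4: ld.MEM or.ALU i4/i5 2-wide
#3 head=6: or.ALU i6 RAW r1
#4 head=7: beq.BR i7 no-port BR/MEM
#5 head=8: st.MEM i8 tail

ISSUED = 7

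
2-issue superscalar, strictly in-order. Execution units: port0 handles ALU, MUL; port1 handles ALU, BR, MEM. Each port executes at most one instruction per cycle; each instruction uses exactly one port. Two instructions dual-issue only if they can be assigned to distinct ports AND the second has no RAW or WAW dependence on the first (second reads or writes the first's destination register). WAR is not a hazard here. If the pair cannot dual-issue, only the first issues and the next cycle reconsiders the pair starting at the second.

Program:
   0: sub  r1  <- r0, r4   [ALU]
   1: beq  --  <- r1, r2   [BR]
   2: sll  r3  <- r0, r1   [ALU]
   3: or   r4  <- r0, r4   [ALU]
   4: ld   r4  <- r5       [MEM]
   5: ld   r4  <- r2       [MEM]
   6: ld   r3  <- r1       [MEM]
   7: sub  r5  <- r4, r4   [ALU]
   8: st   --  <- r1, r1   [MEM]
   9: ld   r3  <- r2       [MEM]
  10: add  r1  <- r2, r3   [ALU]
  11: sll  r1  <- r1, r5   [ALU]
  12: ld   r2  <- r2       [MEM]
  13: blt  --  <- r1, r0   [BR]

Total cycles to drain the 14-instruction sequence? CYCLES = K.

  cy0 -> i0 (sub) RAW r1
  cy1 -> i1,i2 (beq;sll) dual
  cy2 -> i3 (or) WAW r4
  cy3 -> i4 (ld) no-port MEM/MEM
  cy4 -> i5 (ld) no-port MEM/MEM
  cy5 -> i6,i7 (ld;sub) dual
  cy6 -> i8 (st) no-port MEM/MEM
  cy7 -> i9 (ld) RAW r3
  cy8 -> i10 (add) RAW+WAW r1
  cy9 -> i11,i12 (sll;ld) dual
  cy10 -> i13 (blt) tail

CYCLES = 11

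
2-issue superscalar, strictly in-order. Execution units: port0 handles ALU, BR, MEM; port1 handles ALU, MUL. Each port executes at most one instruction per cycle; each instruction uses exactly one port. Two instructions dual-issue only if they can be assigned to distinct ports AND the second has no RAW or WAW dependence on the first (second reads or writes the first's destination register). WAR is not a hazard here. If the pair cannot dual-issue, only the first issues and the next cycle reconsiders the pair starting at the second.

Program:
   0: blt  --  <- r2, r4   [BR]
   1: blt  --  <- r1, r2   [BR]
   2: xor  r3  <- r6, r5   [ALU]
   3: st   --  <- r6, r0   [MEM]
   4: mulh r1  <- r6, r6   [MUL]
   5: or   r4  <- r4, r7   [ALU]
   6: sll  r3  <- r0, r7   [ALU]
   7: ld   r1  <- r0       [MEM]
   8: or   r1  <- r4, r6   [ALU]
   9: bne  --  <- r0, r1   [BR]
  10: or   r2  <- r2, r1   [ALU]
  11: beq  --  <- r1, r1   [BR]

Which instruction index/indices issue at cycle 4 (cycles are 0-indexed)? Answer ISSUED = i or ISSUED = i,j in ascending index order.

0. blt.BR @i0  | no-port BR/BR
1. blt.BR+xor.ALU @i1&i2  | pair
2. st.MEM+mulh.MUL @i3&i4  | pair
3. or.ALU+sll.ALU @i5&i6  | pair
4. ld.MEM @i7  | WAW r1
5. or.ALU @i8  | RAW r1
6. bne.BR+or.ALU @i9&i10  | pair
7. beq.BR @i11  | tail

ISSUED = 7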